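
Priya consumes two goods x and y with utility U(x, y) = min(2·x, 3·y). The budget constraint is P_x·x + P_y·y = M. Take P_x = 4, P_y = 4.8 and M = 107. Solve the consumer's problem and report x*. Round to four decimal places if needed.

With perfect complements, no substitution: consume in ratio x:y = 3:2.
Budget: P_x·x + P_y·(2/3)·x = M, so (3·P_x + 2·P_y)·x = 3·M.
Demand: x*(P_x,P_y,M) = 3·M/(3·P_x + 2·P_y), y* = 2·M/(3·P_x + 2·P_y).
Here 3·4 + 2·4.8 = 21.6, giving x* = 14.8611.

x* = 14.8611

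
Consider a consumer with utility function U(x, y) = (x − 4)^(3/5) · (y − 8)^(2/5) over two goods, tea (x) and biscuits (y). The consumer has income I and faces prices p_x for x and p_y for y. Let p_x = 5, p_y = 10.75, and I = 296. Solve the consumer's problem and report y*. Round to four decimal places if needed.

y* = 15.0698

After buying the subsistence bundle (4, 8), a share 0.6 of the remaining income goes to x: x* = 4 + 0.6·(I − 4p_x − 8p_y)/p_x.
Discretionary income = 296 − 4·5 − 8·10.75 = 190; y* = 8 + 0.4·190/10.75 = 15.0698.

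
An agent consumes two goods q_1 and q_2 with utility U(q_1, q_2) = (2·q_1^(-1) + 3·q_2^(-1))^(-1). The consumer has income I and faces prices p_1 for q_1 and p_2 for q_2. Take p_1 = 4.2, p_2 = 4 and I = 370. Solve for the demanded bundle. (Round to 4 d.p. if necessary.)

Substitute q_2 = (q_2/q_1)·q_1 into the budget: q_1* = I/(p_1 + p_2·(q_2/q_1)).
Numerically q_2/q_1 = 1.25499, so q_1* = 370/(4.2 + 4·1.25499) = 40.1303 and q_2* = 1.25499·40.1303 = 50.3632.

q_1* = 40.1303, q_2* = 50.3632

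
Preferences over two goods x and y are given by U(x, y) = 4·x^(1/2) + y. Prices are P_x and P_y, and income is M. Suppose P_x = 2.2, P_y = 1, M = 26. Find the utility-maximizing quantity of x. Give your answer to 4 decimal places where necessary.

Thus x* = (2·P_y/P_x)² — independent of M — with the rest of income spent on y.
Plugging in: x* = (2·1/2.2)² = 0.8264.

x* = 0.8264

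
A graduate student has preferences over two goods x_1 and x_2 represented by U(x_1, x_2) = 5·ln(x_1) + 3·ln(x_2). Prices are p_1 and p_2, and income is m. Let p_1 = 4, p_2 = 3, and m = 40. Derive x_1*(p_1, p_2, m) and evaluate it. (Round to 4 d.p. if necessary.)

The MRS is (5/3)·x_2/x_1. Set MRS = p_1/p_2.
Rearranging, p_2·x_2 = (3/5)·p_1·x_1. Substituting into the budget gives p_1·x_1·(1 + (3/5)) = m.
Demand: x_1*(p_1,p_2,m) = 0.625·m/p_1 and x_2* = 0.375·m/p_2.
At p_1=4, p_2=3, m=40: x_1* = 0.625·40/4 = 6.25.

x_1* = 6.25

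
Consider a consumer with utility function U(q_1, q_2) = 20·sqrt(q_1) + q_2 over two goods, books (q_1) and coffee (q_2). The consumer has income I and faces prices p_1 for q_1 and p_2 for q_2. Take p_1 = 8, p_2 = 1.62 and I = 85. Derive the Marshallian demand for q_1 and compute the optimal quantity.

q_1* = 4.1006

Utility is quasi-linear in q_2; the FOC for q_1 is 10/√q_1 = p_1/p_2.
Solve: √q_1 = 10·p_2/p_1, so q_1*(p_1,p_2) = (10·p_2/p_1)², and q_2* = (I − p_1·q_1*)/p_2.
Plugging in: q_1* = (10·1.62/8)² = 4.1006.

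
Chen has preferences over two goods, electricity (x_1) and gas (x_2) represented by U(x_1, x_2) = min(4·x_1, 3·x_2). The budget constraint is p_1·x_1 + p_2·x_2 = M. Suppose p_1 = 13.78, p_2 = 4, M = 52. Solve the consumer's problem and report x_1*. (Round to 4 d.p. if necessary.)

x_1* = 2.7206

Leontief preferences: the optimum is at the kink where x_1/3 = x_2/4, i.e. x_2 = (4/3)·x_1.
Budget: p_1·x_1 + p_2·(4/3)·x_1 = M, so (3·p_1 + 4·p_2)·x_1 = 3·M.
Demand: x_1*(p_1,p_2,M) = 3·M/(3·p_1 + 4·p_2), x_2* = 4·M/(3·p_1 + 4·p_2).
Here 3·13.78 + 4·4 = 57.34, giving x_1* = 2.7206.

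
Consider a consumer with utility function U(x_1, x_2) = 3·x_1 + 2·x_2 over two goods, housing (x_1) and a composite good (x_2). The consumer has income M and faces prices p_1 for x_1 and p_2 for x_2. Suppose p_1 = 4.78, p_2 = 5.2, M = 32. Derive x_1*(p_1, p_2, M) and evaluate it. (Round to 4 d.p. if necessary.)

x_1* = 6.6946

Linear utility — the consumer picks whichever good has higher MU/price: 3/4.78 = 0.6276 vs 2/5.2 = 0.3846.
x_1 gives more utility per dollar, so spend all income on x_1: x_1* = M/p_1, x_2* = 0.
Numerically: x_1* = 6.6946, x_2* = 0.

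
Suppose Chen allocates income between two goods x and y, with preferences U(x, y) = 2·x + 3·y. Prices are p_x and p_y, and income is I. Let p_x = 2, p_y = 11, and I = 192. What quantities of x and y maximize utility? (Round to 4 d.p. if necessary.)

x* = 96, y* = 0

Linear utility — the consumer picks whichever good has higher MU/price: 2/2 = 1 vs 3/11 = 0.2727.
x gives more utility per dollar, so spend all income on x: x* = I/p_x, y* = 0.
Numerically: x* = 96, y* = 0.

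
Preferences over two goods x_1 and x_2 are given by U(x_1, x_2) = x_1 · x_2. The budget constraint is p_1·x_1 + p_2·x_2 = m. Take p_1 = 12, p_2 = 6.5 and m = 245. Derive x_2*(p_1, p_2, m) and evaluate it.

Tangency: MRS = x_2/x_1 = p_1/p_2.
Rearranging, p_2·x_2 = p_1·x_1. Substituting into the budget gives p_1·x_1·(1 + 1) = m.
Demand: x_1*(p_1,p_2,m) = 0.5·m/p_1 and x_2* = 0.5·m/p_2.
At p_1=12, p_2=6.5, m=245: x_2* = 0.5·245/6.5 = 18.8462.

x_2* = 18.8462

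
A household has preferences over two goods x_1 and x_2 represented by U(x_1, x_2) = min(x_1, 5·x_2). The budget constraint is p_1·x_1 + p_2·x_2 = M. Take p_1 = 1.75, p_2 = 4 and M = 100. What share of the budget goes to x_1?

With perfect complements, no substitution: consume in ratio x_1:x_2 = 5:1.
Budget: p_1·x_1 + p_2·(1/5)·x_1 = M, so (5·p_1 + p_2)·x_1 = 5·M.
Demand: x_1*(p_1,p_2,M) = 5·M/(5·p_1 + p_2), x_2* = M/(5·p_1 + p_2).
Here 5·1.75 + 4 = 12.75, giving x_1* = 39.2157 and x_2* = 7.8431.
Expenditure on x_1: 1.75·39.2157 = 68.6275; share = 0.6863.

share on x_1 = 0.6863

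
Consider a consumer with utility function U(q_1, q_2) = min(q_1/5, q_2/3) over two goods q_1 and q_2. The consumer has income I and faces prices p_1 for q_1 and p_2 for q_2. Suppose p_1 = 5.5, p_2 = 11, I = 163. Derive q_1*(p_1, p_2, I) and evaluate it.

Leontief preferences: the optimum is at the kink where q_1/5 = q_2/3, i.e. q_2 = (3/5)·q_1.
Budget: p_1·q_1 + p_2·(3/5)·q_1 = I, so (5·p_1 + 3·p_2)·q_1 = 5·I.
Demand: q_1*(p_1,p_2,I) = 5·I/(5·p_1 + 3·p_2), q_2* = 3·I/(5·p_1 + 3·p_2).
Here 5·5.5 + 3·11 = 60.5, giving q_1* = 13.4711.

q_1* = 13.4711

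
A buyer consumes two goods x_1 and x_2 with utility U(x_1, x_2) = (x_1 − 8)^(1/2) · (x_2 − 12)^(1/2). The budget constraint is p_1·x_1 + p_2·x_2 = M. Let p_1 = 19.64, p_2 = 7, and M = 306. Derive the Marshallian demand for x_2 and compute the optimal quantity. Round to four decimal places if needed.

This is Cobb-Douglas in (x_1−8, x_2−12): tangency gives 0.5·p_2·(x_2−12) = 0.5·p_1·(x_1−8).
Substituting into the budget: x_1* = 8 + 0.5·(M − 8·p_1 − 12·p_2)/p_1, and x_2* = 12 + 0.5·(…)/p_2.
Discretionary income = 306 − 8·19.64 − 12·7 = 64.88; x_2* = 12 + 0.5·64.88/7 = 16.6343.

x_2* = 16.6343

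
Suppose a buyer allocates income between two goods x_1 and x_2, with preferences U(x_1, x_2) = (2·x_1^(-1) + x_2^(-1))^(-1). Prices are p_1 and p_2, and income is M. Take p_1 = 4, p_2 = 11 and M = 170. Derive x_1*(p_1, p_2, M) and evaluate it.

x_1* = 19.5618

With the ratio pinned down, the budget gives x_1* = M/(p_1 + p_2·(x_2/x_1)) and x_2* = (x_2/x_1)·x_1*.
Numerically x_2/x_1 = 0.426401, so x_1* = 170/(4 + 11·0.426401) = 19.5618.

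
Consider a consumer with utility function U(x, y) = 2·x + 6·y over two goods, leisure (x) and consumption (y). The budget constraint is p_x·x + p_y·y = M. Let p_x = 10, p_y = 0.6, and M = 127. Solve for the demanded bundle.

x* = 0, y* = 211.6667

Perfect substitutes: compare marginal utility per dollar. 2/p_x vs 6/p_y → 0.2 vs 10.
y gives more utility per dollar, so spend all income on y: y* = M/p_y, x* = 0.
Numerically: x* = 0, y* = 211.6667.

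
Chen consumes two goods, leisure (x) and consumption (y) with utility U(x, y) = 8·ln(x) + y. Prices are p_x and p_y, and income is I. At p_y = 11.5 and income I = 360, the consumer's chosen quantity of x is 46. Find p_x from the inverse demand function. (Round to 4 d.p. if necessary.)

p_x = 2

Set MRS = p_x/p_y: (8/x)/1 = p_x/p_y.
So x*(p_x,p_y) = 8·p_y/p_x, independent of income; and y* = (I − 8·p_y)/p_y.
Set x* = 46 in the demand function and solve for p_x: p_x = 2.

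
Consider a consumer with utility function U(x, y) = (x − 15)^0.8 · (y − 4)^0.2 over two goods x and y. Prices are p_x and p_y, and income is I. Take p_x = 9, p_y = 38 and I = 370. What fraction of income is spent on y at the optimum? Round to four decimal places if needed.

This is Cobb-Douglas in (x−15, y−4): tangency gives 0.8·p_y·(y−4) = 0.2·p_x·(x−15).
Substituting into the budget: x* = 15 + 0.8·(I − 15·p_x − 4·p_y)/p_x, and y* = 4 + 0.2·(…)/p_y.
Discretionary income = 370 − 15·9 − 4·38 = 83; x* = 15 + 0.8·83/9 = 22.3778; y* = 4 + 0.2·83/38 = 4.4368.
Expenditure on y: 38·4.4368 = 168.6; share = 0.4557.

share on y = 0.4557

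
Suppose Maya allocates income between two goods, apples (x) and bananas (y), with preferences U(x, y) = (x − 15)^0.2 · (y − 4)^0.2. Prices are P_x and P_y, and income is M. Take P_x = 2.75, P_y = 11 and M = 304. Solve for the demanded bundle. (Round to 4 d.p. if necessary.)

This is Cobb-Douglas in (x−15, y−4): tangency gives 0.2·P_y·(y−4) = 0.2·P_x·(x−15).
Substituting into the budget: x* = 15 + 0.5·(M − 15·P_x − 4·P_y)/P_x, and y* = 4 + 0.5·(…)/P_y.
Discretionary income = 304 − 15·2.75 − 4·11 = 218.75; x* = 15 + 0.5·218.75/2.75 = 54.7727; y* = 4 + 0.5·218.75/11 = 13.9432.

x* = 54.7727, y* = 13.9432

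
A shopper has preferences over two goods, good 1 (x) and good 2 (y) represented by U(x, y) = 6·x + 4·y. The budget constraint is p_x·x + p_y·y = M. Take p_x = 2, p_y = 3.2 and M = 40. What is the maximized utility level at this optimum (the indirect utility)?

Linear utility — the consumer picks whichever good has higher MU/price: 6/2 = 3 vs 4/3.2 = 1.25.
x gives more utility per dollar, so spend all income on x: x* = M/p_x, y* = 0.
Numerically: x* = 20, y* = 0.
Utility at the optimum: U(20, 0) = 120.

V = 120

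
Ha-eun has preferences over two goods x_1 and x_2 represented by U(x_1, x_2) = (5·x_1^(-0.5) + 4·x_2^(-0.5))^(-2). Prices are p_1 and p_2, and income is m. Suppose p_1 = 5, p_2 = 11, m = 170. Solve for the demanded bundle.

MU_x_1 ∝ 5·x_1^(-1.5), MU_x_2 ∝ 4·x_2^(-1.5), so MRS = (5/4)·(x_2/x_1)^(1.5) = p_1/p_2.
Solve for the ratio: x_2/x_1 = [(4/5)·p_1/p_2]^(2/3).
With the ratio pinned down, the budget gives x_1* = m/(p_1 + p_2·(x_2/x_1)) and x_2* = (x_2/x_1)·x_1*.
Numerically x_2/x_1 = 0.509462, so x_1* = 170/(5 + 11·0.509462) = 16.0316 and x_2* = 0.509462·16.0316 = 8.1675.

x_1* = 16.0316, x_2* = 8.1675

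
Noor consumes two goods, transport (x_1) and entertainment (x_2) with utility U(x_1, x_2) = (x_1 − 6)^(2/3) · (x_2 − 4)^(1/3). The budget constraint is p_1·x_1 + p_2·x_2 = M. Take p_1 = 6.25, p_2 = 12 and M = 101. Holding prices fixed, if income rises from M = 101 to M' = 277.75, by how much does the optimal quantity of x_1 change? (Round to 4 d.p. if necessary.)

Δx_1* = 18.8533

Let x_1' = x_1−6, x_2' = x_2−4. MRS = 2·x_2'/x_1' = p_1/p_2.
Substituting into the budget: x_1* = 6 + 2/3·(M − 6·p_1 − 4·p_2)/p_1, and x_2* = 4 + 1/3·(…)/p_2.
Discretionary income = 101 − 6·6.25 − 4·12 = 15.5; x_1* = 6 + 2/3·15.5/6.25 = 7.6533.
At M' = 277.75: x_1* = 26.5067. Change: 26.5067 − 7.6533 = 18.8533.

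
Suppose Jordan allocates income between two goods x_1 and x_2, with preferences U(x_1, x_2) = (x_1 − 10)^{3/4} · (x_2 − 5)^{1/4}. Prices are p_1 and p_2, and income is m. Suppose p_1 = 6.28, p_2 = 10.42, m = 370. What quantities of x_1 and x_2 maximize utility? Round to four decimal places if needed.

x_1* = 40.4658, x_2* = 11.1204

Let x_1' = x_1−10, x_2' = x_2−5. MRS = 3·x_2'/x_1' = p_1/p_2.
Substituting into the budget: x_1* = 10 + 0.75·(m − 10·p_1 − 5·p_2)/p_1, and x_2* = 5 + 0.25·(…)/p_2.
Discretionary income = 370 − 10·6.28 − 5·10.42 = 255.1; x_1* = 10 + 0.75·255.1/6.28 = 40.4658; x_2* = 5 + 0.25·255.1/10.42 = 11.1204.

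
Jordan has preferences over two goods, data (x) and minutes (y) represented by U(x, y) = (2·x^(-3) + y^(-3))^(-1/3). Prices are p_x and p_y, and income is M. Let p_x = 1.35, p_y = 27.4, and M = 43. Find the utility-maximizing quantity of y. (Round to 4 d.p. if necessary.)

MU_x ∝ 2·x^(-4), MU_y ∝ y^(-4), so MRS = 2·(y/x)^(4) = p_x/p_y.
Solve for the ratio: y/x = [(1/2)·p_x/p_y]^(0.25).
Substitute y = (y/x)·x into the budget: x* = M/(p_x + p_y·(y/x)).
Numerically y/x = 0.396176, so x* = 43/(1.35 + 27.4·0.396176) = 3.5231 and y* = 0.396176·3.5231 = 1.3958.

y* = 1.3958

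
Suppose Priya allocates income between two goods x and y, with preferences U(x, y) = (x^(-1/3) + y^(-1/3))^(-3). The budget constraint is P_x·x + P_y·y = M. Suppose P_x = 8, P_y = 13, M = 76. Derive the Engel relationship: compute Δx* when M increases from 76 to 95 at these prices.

Δx* = 1.1155

MU_x ∝ x^(-4/3), MU_y ∝ y^(-4/3), so MRS = (y/x)^(4/3) = P_x/P_y.
Solve for the ratio: y/x = [P_x/P_y]^(0.75).
Substitute y = (y/x)·x into the budget: x* = M/(P_x + P_y·(y/x)).
Numerically y/x = 0.6948, so x* = 76/(8 + 13·0.6948) = 4.4621.
At M' = 95: x* = 5.5776. Change: 5.5776 − 4.4621 = 1.1155.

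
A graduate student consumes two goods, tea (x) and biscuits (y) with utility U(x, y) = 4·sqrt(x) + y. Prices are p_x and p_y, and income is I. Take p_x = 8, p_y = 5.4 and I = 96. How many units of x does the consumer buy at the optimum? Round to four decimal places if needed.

x* = 1.8225

Utility is quasi-linear in y; the FOC for x is 2/√x = p_x/p_y.
Thus x* = (2·p_y/p_x)² — independent of I — with the rest of income spent on y.
Plugging in: x* = (2·5.4/8)² = 1.8225.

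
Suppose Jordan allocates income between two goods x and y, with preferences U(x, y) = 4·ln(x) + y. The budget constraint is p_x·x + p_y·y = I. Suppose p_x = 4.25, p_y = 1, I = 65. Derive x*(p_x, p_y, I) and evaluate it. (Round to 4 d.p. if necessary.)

x* = 0.9412

MU_x = 4/x, MU_y = 1. Tangency: 4/x = p_x/p_y.
So x*(p_x,p_y) = 4·p_y/p_x, independent of income; and y* = (I − 4·p_y)/p_y.
At the given prices: x* = 4·1/4.25 = 0.9412.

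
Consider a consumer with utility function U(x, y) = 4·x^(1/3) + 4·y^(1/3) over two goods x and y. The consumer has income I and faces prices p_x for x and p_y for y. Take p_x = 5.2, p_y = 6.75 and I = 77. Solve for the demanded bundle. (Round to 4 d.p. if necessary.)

x* = 7.886, y* = 5.3322

MU_x ∝ 4·x^(-2/3), MU_y ∝ 4·y^(-2/3), so MRS = (y/x)^(2/3) = p_x/p_y.
Hence y/x = (p_x/p_y)^(1/(2/3)), i.e. raised to the 1.5 power.
Substitute y = (y/x)·x into the budget: x* = I/(p_x + p_y·(y/x)).
Numerically y/x = 0.67616, so x* = 77/(5.2 + 6.75·0.67616) = 7.886 and y* = 0.67616·7.886 = 5.3322.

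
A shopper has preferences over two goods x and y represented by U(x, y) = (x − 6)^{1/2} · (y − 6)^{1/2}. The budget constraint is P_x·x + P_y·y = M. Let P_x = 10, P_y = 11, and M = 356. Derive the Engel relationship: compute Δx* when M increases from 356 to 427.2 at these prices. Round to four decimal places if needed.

Δx* = 3.56

This is Cobb-Douglas in (x−6, y−6): tangency gives 0.5·P_y·(y−6) = 0.5·P_x·(x−6).
Substituting into the budget: x* = 6 + 0.5·(M − 6·P_x − 6·P_y)/P_x, and y* = 6 + 0.5·(…)/P_y.
Discretionary income = 356 − 6·10 − 6·11 = 230; x* = 6 + 0.5·230/10 = 17.5.
At M' = 427.2: x* = 21.06. Change: 21.06 − 17.5 = 3.56.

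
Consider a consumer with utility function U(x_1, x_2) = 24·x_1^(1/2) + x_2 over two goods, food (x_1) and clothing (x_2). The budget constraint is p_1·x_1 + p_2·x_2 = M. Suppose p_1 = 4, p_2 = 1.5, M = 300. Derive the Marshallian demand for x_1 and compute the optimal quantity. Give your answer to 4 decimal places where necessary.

x_1* = 20.25

Set MRS = p_1/p_2: 12·x_1^(−1/2) = p_1/p_2.
Thus x_1* = (12·p_2/p_1)² — independent of M — with the rest of income spent on x_2.
Plugging in: x_1* = (12·1.5/4)² = 20.25.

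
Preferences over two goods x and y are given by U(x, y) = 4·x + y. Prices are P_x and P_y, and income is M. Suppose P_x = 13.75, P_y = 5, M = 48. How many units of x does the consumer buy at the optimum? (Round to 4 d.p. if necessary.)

x* = 3.4909

Perfect substitutes: compare marginal utility per dollar. 4/P_x vs 1/P_y → 0.2909 vs 0.2.
x gives more utility per dollar, so spend all income on x: x* = M/P_x, y* = 0.
Numerically: x* = 3.4909, y* = 0.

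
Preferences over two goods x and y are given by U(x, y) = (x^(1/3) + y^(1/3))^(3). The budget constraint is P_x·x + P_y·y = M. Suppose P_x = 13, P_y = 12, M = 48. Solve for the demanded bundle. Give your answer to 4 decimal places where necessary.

MRS = MU_x/MU_y = (y/x)^(2/3). Set equal to P_x/P_y.
Solve for the ratio: y/x = [P_x/P_y]^(1.5).
Substitute y = (y/x)·x into the budget: x* = M/(P_x + P_y·(y/x)).
Numerically y/x = 1.127569, so x* = 48/(13 + 12·1.127569) = 1.8092 and y* = 1.127569·1.8092 = 2.04.

x* = 1.8092, y* = 2.04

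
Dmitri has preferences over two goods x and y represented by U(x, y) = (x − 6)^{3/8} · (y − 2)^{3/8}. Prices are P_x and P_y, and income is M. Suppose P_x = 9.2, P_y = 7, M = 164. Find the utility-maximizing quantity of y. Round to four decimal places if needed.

Let x' = x−6, y' = y−2. MRS = y'/x' = P_x/P_y.
After buying the subsistence bundle (6, 2), a share 0.5 of the remaining income goes to x: x* = 6 + 0.5·(M − 6P_x − 2P_y)/P_x.
Discretionary income = 164 − 6·9.2 − 2·7 = 94.8; y* = 2 + 0.5·94.8/7 = 8.7714.

y* = 8.7714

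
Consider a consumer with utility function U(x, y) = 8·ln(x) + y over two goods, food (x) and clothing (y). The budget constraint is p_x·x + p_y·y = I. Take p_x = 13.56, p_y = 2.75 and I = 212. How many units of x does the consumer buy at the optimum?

x* = 1.6224

So x*(p_x,p_y) = 8·p_y/p_x, independent of income; and y* = (I − 8·p_y)/p_y.
At the given prices: x* = 8·2.75/13.56 = 1.6224.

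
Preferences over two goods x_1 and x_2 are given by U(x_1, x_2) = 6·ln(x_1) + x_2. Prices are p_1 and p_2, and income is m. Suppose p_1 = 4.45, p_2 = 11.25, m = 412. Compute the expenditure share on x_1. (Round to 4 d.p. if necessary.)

So x_1*(p_1,p_2) = 6·p_2/p_1, independent of income; and x_2* = (m − 6·p_2)/p_2.
At the given prices: x_1* = 6·11.25/4.45 = 15.1685, and x_2* = 30.6222.
Expenditure on x_1: 4.45·15.1685 = 67.5; share = 0.1638.

share on x_1 = 0.1638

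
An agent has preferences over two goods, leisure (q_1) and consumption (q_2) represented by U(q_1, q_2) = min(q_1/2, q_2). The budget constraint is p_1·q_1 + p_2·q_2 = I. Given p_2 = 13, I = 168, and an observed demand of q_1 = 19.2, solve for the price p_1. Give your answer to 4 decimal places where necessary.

p_1 = 2.25

With perfect complements, no substitution: consume in ratio q_1:q_2 = 2:1.
Budget: p_1·q_1 + p_2·(1/2)·q_1 = I, so (2·p_1 + p_2)·q_1 = 2·I.
Demand: q_1*(p_1,p_2,I) = 2·I/(2·p_1 + p_2), q_2* = I/(2·p_1 + p_2).
Set q_1* = 19.2 in the demand function and solve for p_1: p_1 = 2.25.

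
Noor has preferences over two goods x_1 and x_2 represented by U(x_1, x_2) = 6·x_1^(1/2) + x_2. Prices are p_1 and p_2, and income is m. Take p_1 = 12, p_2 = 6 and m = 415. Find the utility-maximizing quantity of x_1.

x_1* = 2.25

Thus x_1* = (3·p_2/p_1)² — independent of m — with the rest of income spent on x_2.
Plugging in: x_1* = (3·6/12)² = 2.25.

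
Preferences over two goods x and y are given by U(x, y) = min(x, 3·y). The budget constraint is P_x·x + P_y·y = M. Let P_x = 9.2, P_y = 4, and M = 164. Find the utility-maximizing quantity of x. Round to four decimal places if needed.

Leontief preferences: the optimum is at the kink where x/3 = y/1, i.e. y = (1/3)·x.
Budget: P_x·x + P_y·(1/3)·x = M, so (3·P_x + P_y)·x = 3·M.
Demand: x*(P_x,P_y,M) = 3·M/(3·P_x + P_y), y* = M/(3·P_x + P_y).
Here 3·9.2 + 4 = 31.6, giving x* = 15.5696.

x* = 15.5696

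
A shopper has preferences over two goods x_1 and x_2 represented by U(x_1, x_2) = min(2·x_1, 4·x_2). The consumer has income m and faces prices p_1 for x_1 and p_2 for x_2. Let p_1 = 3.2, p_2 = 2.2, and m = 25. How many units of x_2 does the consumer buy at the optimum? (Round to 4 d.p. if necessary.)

Leontief preferences: the optimum is at the kink where x_1/4 = x_2/2, i.e. x_2 = (1/2)·x_1.
Budget: p_1·x_1 + p_2·(1/2)·x_1 = m, so (4·p_1 + 2·p_2)·x_1 = 4·m.
Demand: x_1*(p_1,p_2,m) = 4·m/(4·p_1 + 2·p_2), x_2* = 2·m/(4·p_1 + 2·p_2).
Here 4·3.2 + 2·2.2 = 17.2, giving x_2* = 2.907.

x_2* = 2.907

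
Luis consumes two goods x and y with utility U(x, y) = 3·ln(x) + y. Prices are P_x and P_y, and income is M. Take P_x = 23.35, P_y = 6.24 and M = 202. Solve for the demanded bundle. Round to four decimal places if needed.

Set MRS = P_x/P_y: (3/x)/1 = P_x/P_y.
So x*(P_x,P_y) = 3·P_y/P_x, independent of income; and y* = (M − 3·P_y)/P_y.
At the given prices: x* = 3·6.24/23.35 = 0.8017, and y* = 29.3718.

x* = 0.8017, y* = 29.3718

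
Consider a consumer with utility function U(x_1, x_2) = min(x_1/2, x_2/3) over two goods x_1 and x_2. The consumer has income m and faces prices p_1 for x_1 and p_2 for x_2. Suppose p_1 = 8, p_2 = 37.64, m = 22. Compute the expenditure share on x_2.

With perfect complements, no substitution: consume in ratio x_1:x_2 = 2:3.
Budget: p_1·x_1 + p_2·(3/2)·x_1 = m, so (2·p_1 + 3·p_2)·x_1 = 2·m.
Demand: x_1*(p_1,p_2,m) = 2·m/(2·p_1 + 3·p_2), x_2* = 3·m/(2·p_1 + 3·p_2).
Here 2·8 + 3·37.64 = 128.92, giving x_1* = 0.3413 and x_2* = 0.5119.
Expenditure on x_2: 37.64·0.5119 = 19.2696; share = 0.8759.

share on x_2 = 0.8759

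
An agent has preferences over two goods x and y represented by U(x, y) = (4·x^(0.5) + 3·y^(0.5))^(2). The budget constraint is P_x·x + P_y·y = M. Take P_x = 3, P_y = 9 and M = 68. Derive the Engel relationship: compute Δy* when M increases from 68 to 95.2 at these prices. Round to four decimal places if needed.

MRS = MU_x/MU_y = (4/3)·(y/x)^(0.5). Set equal to P_x/P_y.
Hence y/x = ((3/4)·P_x/P_y)^(1/(0.5)), i.e. raised to the 2 power.
Substitute y = (y/x)·x into the budget: x* = M/(P_x + P_y·(y/x)).
Numerically y/x = 0.0625, so x* = 68/(3 + 9·0.0625) = 19.0877 and y* = 0.0625·19.0877 = 1.193.
At M' = 95.2: y* = 1.6702. Change: 1.6702 − 1.193 = 0.4772.

Δy* = 0.4772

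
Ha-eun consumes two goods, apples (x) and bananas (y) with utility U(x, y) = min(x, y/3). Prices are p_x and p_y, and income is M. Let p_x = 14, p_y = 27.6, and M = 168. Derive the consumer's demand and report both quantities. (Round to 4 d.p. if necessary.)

x* = 1.7355, y* = 5.2066

Leontief preferences: the optimum is at the kink where x/1 = y/3, i.e. y = 3·x.
Budget: p_x·x + p_y·3·x = M, so (p_x + 3·p_y)·x = M.
Demand: x*(p_x,p_y,M) = M/(p_x + 3·p_y), y* = 3·M/(p_x + 3·p_y).
Here 14 + 3·27.6 = 96.8, giving x* = 1.7355 and y* = 5.2066.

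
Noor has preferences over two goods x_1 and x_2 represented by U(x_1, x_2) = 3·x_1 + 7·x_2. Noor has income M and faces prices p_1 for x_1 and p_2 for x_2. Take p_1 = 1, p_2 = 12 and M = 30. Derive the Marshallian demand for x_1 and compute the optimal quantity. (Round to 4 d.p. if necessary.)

Perfect substitutes: compare marginal utility per dollar. 3/p_1 vs 7/p_2 → 3 vs 0.5833.
x_1 gives more utility per dollar, so spend all income on x_1: x_1* = M/p_1, x_2* = 0.
Numerically: x_1* = 30, x_2* = 0.

x_1* = 30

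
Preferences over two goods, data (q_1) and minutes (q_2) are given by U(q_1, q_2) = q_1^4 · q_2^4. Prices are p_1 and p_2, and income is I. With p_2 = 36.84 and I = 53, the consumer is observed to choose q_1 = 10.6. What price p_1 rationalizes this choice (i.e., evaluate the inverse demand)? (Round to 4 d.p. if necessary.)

MU_q_1/MU_q_2 = (4·q_2)/(4·q_1); tangency sets this equal to p_1/p_2.
Rearranging, p_2·q_2 = p_1·q_1. Substituting into the budget gives p_1·q_1·(1 + 1) = I.
Demand: q_1*(p_1,p_2,I) = 0.5·I/p_1 and q_2* = 0.5·I/p_2.
Set q_1* = 10.6 in the demand function and solve for p_1: p_1 = 2.5.

p_1 = 2.5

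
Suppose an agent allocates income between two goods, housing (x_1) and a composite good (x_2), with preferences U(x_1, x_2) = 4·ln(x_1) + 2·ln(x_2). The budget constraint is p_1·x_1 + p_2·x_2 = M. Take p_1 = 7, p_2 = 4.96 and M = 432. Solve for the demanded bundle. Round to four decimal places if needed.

x_1* = 41.1429, x_2* = 29.0323

The MRS is 2·x_2/x_1. Set MRS = p_1/p_2.
So 4·p_2·x_2 = 2·p_1·x_1; combined with the budget, a share 2/3 of income goes to x_1.
Demand: x_1*(p_1,p_2,M) = 2/3·M/p_1 and x_2* = 1/3·M/p_2.
At p_1=7, p_2=4.96, M=432: x_1* = 2/3·432/7 = 41.1429, x_2* = 29.0323.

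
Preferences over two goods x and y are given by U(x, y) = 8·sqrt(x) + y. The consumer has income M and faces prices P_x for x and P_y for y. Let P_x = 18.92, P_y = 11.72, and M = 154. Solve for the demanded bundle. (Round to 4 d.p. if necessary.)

Utility is quasi-linear in y; the FOC for x is 4/√x = P_x/P_y.
Thus x* = (4·P_y/P_x)² — independent of M — with the rest of income spent on y.
Plugging in: x* = (4·11.72/18.92)² = 6.1395, y* = 3.2287.

x* = 6.1395, y* = 3.2287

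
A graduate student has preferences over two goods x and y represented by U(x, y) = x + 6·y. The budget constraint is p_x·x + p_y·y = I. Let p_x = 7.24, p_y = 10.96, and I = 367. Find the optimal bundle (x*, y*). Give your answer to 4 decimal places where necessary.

Perfect substitutes: compare marginal utility per dollar. 1/p_x vs 6/p_y → 0.1381 vs 0.5474.
y gives more utility per dollar, so spend all income on y: y* = I/p_y, x* = 0.
Numerically: x* = 0, y* = 33.4854.

x* = 0, y* = 33.4854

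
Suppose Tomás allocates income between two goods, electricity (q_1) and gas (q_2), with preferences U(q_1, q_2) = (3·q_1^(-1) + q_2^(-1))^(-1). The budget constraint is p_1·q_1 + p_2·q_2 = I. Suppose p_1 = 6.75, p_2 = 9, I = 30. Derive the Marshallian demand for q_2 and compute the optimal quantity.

MRS = MU_q_1/MU_q_2 = 3·(q_2/q_1)^(2). Set equal to p_1/p_2.
Hence q_2/q_1 = ((1/3)·p_1/p_2)^(1/(2)), i.e. raised to the 0.5 power.
With the ratio pinned down, the budget gives q_1* = I/(p_1 + p_2·(q_2/q_1)) and q_2* = (q_2/q_1)·q_1*.
Numerically q_2/q_1 = 0.5, so q_1* = 30/(6.75 + 9·0.5) = 2.6667 and q_2* = 0.5·2.6667 = 1.3333.

q_2* = 1.3333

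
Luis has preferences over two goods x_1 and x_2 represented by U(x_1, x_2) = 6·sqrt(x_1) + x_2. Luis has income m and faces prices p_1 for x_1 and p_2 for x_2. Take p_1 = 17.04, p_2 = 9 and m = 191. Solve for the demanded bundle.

x_1* = 2.5107, x_2* = 16.4687

Plugging in: x_1* = (3·9/17.04)² = 2.5107, x_2* = 16.4687.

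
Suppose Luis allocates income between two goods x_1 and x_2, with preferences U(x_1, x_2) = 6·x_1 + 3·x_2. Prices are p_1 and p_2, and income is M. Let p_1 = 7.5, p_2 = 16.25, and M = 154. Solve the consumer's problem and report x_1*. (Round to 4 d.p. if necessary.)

x_1* = 20.5333

x_1 gives more utility per dollar, so spend all income on x_1: x_1* = M/p_1, x_2* = 0.
Numerically: x_1* = 20.5333, x_2* = 0.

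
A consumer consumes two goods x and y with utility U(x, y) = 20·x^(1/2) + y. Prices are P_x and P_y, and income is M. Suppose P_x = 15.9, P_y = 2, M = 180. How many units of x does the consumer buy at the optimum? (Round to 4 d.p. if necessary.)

x* = 1.5822

Utility is quasi-linear in y; the FOC for x is 10/√x = P_x/P_y.
Thus x* = (10·P_y/P_x)² — independent of M — with the rest of income spent on y.
Plugging in: x* = (10·2/15.9)² = 1.5822.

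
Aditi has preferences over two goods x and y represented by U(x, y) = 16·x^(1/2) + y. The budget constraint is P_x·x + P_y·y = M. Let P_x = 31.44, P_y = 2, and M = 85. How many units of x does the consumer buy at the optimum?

x* = 0.259

Set MRS = P_x/P_y: 8·x^(−1/2) = P_x/P_y.
Solve: √x = 8·P_y/P_x, so x*(P_x,P_y) = (8·P_y/P_x)², and y* = (M − P_x·x*)/P_y.
Plugging in: x* = (8·2/31.44)² = 0.259.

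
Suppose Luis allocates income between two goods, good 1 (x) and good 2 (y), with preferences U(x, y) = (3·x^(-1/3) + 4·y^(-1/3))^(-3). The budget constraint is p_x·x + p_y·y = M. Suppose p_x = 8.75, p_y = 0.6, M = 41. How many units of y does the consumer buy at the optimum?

y* = 26.538

Substitute y = (y/x)·x into the budget: x* = M/(p_x + p_y·(y/x)).
Numerically y/x = 9.259694, so x* = 41/(8.75 + 0.6·9.259694) = 2.866 and y* = 9.259694·2.866 = 26.538.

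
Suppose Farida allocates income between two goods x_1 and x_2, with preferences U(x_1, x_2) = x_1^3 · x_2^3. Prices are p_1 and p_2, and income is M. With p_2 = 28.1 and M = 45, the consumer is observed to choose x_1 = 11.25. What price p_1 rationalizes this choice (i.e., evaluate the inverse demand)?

p_1 = 2

The MRS is x_2/x_1. Set MRS = p_1/p_2.
Rearranging, p_2·x_2 = p_1·x_1. Substituting into the budget gives p_1·x_1·(1 + 1) = M.
Demand: x_1*(p_1,p_2,M) = 0.5·M/p_1 and x_2* = 0.5·M/p_2.
Set x_1* = 11.25 in the demand function and solve for p_1: p_1 = 2.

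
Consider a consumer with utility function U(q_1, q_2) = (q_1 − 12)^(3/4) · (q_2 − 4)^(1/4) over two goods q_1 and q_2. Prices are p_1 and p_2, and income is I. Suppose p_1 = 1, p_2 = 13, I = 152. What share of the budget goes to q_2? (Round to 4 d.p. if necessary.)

share on q_2 = 0.4868

This is Cobb-Douglas in (q_1−12, q_2−4): tangency gives 0.75·p_2·(q_2−4) = 0.25·p_1·(q_1−12).
Substituting into the budget: q_1* = 12 + 0.75·(I − 12·p_1 − 4·p_2)/p_1, and q_2* = 4 + 0.25·(…)/p_2.
Discretionary income = 152 − 12·1 − 4·13 = 88; q_1* = 12 + 0.75·88/1 = 78; q_2* = 4 + 0.25·88/13 = 5.6923.
Expenditure on q_2: 13·5.6923 = 74; share = 0.4868.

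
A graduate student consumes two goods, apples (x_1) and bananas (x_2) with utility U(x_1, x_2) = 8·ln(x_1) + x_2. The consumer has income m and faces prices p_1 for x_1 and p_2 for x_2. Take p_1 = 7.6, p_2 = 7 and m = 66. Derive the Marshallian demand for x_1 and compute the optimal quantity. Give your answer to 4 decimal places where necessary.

x_1* = 7.3684

Set MRS = p_1/p_2: (8/x_1)/1 = p_1/p_2.
So x_1*(p_1,p_2) = 8·p_2/p_1, independent of income; and x_2* = (m − 8·p_2)/p_2.
At the given prices: x_1* = 8·7/7.6 = 7.3684.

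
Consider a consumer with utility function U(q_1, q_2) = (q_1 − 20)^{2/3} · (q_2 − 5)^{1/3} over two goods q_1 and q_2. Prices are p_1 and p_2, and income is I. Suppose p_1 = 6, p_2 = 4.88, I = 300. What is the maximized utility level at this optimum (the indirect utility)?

V = 14.7006

Let q_1' = q_1−20, q_2' = q_2−5. MRS = 2·q_2'/q_1' = p_1/p_2.
Substituting into the budget: q_1* = 20 + 2/3·(I − 20·p_1 − 5·p_2)/p_1, and q_2* = 5 + 1/3·(…)/p_2.
Discretionary income = 300 − 20·6 − 5·4.88 = 155.6; q_1* = 20 + 2/3·155.6/6 = 37.2889; q_2* = 5 + 1/3·155.6/4.88 = 15.6284.
Utility at the optimum: U(37.2889, 15.6284) = 14.7006.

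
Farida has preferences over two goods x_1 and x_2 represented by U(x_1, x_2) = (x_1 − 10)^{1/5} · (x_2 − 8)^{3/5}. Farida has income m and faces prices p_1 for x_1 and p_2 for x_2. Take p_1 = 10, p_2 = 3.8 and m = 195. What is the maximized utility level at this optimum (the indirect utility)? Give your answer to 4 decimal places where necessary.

V = 5.0692

Let x_1' = x_1−10, x_2' = x_2−8. MRS = (1/3)·x_2'/x_1' = p_1/p_2.
Substituting into the budget: x_1* = 10 + 0.25·(m − 10·p_1 − 8·p_2)/p_1, and x_2* = 8 + 0.75·(…)/p_2.
Discretionary income = 195 − 10·10 − 8·3.8 = 64.6; x_1* = 10 + 0.25·64.6/10 = 11.615; x_2* = 8 + 0.75·64.6/3.8 = 20.75.
Utility at the optimum: U(11.615, 20.75) = 5.0692.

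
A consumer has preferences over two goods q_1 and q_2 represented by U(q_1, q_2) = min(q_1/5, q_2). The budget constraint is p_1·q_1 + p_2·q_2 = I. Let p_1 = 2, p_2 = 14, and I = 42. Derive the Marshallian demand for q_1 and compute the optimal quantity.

q_1* = 8.75

Leontief preferences: the optimum is at the kink where q_1/5 = q_2/1, i.e. q_2 = (1/5)·q_1.
Budget: p_1·q_1 + p_2·(1/5)·q_1 = I, so (5·p_1 + p_2)·q_1 = 5·I.
Demand: q_1*(p_1,p_2,I) = 5·I/(5·p_1 + p_2), q_2* = I/(5·p_1 + p_2).
Here 5·2 + 14 = 24, giving q_1* = 8.75.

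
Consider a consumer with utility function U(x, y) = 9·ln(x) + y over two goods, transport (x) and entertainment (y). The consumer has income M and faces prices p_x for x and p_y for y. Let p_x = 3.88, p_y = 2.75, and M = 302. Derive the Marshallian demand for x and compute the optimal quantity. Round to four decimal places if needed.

x* = 6.3789

Set MRS = p_x/p_y: (9/x)/1 = p_x/p_y.
So x*(p_x,p_y) = 9·p_y/p_x, independent of income; and y* = (M − 9·p_y)/p_y.
At the given prices: x* = 9·2.75/3.88 = 6.3789.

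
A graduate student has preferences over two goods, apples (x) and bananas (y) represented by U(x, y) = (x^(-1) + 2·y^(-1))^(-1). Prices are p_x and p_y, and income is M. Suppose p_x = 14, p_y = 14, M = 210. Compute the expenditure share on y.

share on y = 0.5858

From the CES first-order condition, (1/2)·(y/x)^(2) = p_x/p_y.
Hence y/x = (2·p_x/p_y)^(1/(2)), i.e. raised to the 0.5 power.
With the ratio pinned down, the budget gives x* = M/(p_x + p_y·(y/x)) and y* = (y/x)·x*.
Numerically y/x = 1.414214, so x* = 210/(14 + 14·1.414214) = 6.2132 and y* = 1.414214·6.2132 = 8.7868.
Expenditure on y: 14·8.7868 = 123.0152; share = 0.5858.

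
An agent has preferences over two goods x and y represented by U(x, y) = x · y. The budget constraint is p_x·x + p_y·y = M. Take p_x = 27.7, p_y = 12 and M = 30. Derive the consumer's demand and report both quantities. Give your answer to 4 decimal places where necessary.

MU_x/MU_y = (y)/(x); tangency sets this equal to p_x/p_y.
So p_y·y = p_x·x; combined with the budget, a share 0.5 of income goes to x.
Demand: x*(p_x,p_y,M) = 0.5·M/p_x and y* = 0.5·M/p_y.
At p_x=27.7, p_y=12, M=30: x* = 0.5·30/27.7 = 0.5415, y* = 1.25.

x* = 0.5415, y* = 1.25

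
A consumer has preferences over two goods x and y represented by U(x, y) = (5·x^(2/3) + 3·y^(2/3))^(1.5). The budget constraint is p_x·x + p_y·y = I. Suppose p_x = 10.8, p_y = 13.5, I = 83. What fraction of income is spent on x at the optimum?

share on x = 0.8785

With the ratio pinned down, the budget gives x* = I/(p_x + p_y·(y/x)) and y* = (y/x)·x*.
Numerically y/x = 0.110592, so x* = 83/(10.8 + 13.5·0.110592) = 6.7518 and y* = 0.110592·6.7518 = 0.7467.
Expenditure on x: 10.8·6.7518 = 72.9196; share = 0.8785.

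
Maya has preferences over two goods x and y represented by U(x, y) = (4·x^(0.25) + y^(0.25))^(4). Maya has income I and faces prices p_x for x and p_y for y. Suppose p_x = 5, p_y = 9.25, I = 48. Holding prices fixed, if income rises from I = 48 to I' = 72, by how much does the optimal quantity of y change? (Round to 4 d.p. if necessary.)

Δy* = 0.295

From the CES first-order condition, 4·(y/x)^(0.75) = p_x/p_y.
Solve for the ratio: y/x = [(1/4)·p_x/p_y]^(4/3).
Substitute y = (y/x)·x into the budget: x* = I/(p_x + p_y·(y/x)).
Numerically y/x = 0.069346, so x* = 48/(5 + 9.25·0.069346) = 8.5084 and y* = 0.069346·8.5084 = 0.59.
At I' = 72: y* = 0.885. Change: 0.885 − 0.59 = 0.295.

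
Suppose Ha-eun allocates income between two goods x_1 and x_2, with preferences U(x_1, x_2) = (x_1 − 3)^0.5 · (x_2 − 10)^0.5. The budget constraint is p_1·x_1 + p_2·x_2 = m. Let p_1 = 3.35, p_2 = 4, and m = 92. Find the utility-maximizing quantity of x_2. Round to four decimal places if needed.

x_2* = 15.2438

This is Cobb-Douglas in (x_1−3, x_2−10): tangency gives 0.5·p_2·(x_2−10) = 0.5·p_1·(x_1−3).
After buying the subsistence bundle (3, 10), a share 0.5 of the remaining income goes to x_1: x_1* = 3 + 0.5·(m − 3p_1 − 10p_2)/p_1.
Discretionary income = 92 − 3·3.35 − 10·4 = 41.95; x_2* = 10 + 0.5·41.95/4 = 15.2438.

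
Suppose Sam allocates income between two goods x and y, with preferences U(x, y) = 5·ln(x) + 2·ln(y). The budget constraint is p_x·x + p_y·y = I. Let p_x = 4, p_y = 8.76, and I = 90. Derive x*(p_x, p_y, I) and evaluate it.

Demand: x*(p_x,p_y,I) = 5/7·I/p_x and y* = 2/7·I/p_y.
At p_x=4, p_y=8.76, I=90: x* = 5/7·90/4 = 16.0714.

x* = 16.0714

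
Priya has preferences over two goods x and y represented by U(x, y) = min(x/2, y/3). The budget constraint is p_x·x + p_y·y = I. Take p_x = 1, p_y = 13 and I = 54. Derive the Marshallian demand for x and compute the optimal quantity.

With perfect complements, no substitution: consume in ratio x:y = 2:3.
Budget: p_x·x + p_y·(3/2)·x = I, so (2·p_x + 3·p_y)·x = 2·I.
Demand: x*(p_x,p_y,I) = 2·I/(2·p_x + 3·p_y), y* = 3·I/(2·p_x + 3·p_y).
Here 2·1 + 3·13 = 41, giving x* = 2.6341.

x* = 2.6341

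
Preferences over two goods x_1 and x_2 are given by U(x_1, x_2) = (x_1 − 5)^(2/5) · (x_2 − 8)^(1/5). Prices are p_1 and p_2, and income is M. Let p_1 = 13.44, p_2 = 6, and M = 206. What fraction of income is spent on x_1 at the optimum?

This is Cobb-Douglas in (x_1−5, x_2−8): tangency gives 0.4·p_2·(x_2−8) = 0.2·p_1·(x_1−5).
Substituting into the budget: x_1* = 5 + 2/3·(M − 5·p_1 − 8·p_2)/p_1, and x_2* = 8 + 1/3·(…)/p_2.
Discretionary income = 206 − 5·13.44 − 8·6 = 90.8; x_1* = 5 + 2/3·90.8/13.44 = 9.504; x_2* = 8 + 1/3·90.8/6 = 13.0444.
Expenditure on x_1: 13.44·9.504 = 127.7333; share = 0.6201.

share on x_1 = 0.6201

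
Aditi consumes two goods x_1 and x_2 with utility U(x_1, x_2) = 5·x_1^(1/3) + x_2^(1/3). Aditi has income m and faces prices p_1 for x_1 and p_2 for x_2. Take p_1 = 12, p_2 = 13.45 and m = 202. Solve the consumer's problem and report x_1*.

MRS = MU_x_1/MU_x_2 = 5·(x_2/x_1)^(2/3). Set equal to p_1/p_2.
Hence x_2/x_1 = ((1/5)·p_1/p_2)^(1/(2/3)), i.e. raised to the 1.5 power.
With the ratio pinned down, the budget gives x_1* = m/(p_1 + p_2·(x_2/x_1)) and x_2* = (x_2/x_1)·x_1*.
Numerically x_2/x_1 = 0.075376, so x_1* = 202/(12 + 13.45·0.075376) = 15.522.

x_1* = 15.522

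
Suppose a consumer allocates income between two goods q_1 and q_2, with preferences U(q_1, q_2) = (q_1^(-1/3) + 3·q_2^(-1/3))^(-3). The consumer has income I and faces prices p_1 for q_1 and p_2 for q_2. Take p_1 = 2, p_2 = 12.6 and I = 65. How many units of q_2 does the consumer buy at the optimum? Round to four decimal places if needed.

q_2* = 4.04

Numerically q_2/q_1 = 0.573239, so q_1* = 65/(2 + 12.6·0.573239) = 7.0477 and q_2* = 0.573239·7.0477 = 4.04.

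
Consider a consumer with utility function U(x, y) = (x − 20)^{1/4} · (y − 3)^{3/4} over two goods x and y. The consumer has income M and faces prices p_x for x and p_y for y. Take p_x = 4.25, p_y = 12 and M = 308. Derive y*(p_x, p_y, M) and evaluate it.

y* = 14.6875

Let x' = x−20, y' = y−3. MRS = (1/3)·y'/x' = p_x/p_y.
After buying the subsistence bundle (20, 3), a share 0.25 of the remaining income goes to x: x* = 20 + 0.25·(M − 20p_x − 3p_y)/p_x.
Discretionary income = 308 − 20·4.25 − 3·12 = 187; y* = 3 + 0.75·187/12 = 14.6875.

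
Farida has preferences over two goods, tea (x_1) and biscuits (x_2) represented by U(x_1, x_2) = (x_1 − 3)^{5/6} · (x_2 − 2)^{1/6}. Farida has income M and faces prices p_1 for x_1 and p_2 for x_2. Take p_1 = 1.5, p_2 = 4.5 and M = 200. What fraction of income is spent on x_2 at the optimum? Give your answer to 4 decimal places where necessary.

MRS = 5·(x_2−2)/(x_1−3). Tangency with p_1/p_2 gives x_2−2 = (1/5)·(p_1/p_2)·(x_1−3).
Substituting into the budget: x_1* = 3 + 5/6·(M − 3·p_1 − 2·p_2)/p_1, and x_2* = 2 + 1/6·(…)/p_2.
Discretionary income = 200 − 3·1.5 − 2·4.5 = 186.5; x_1* = 3 + 5/6·186.5/1.5 = 106.6111; x_2* = 2 + 1/6·186.5/4.5 = 8.9074.
Expenditure on x_2: 4.5·8.9074 = 40.0833; share = 0.2004.

share on x_2 = 0.2004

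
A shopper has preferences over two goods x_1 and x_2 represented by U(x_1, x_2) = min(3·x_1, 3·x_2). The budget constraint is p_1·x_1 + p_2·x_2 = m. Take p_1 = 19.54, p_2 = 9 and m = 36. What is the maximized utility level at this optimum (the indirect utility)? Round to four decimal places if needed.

With perfect complements, no substitution: consume in ratio x_1:x_2 = 3:3.
Budget: p_1·x_1 + p_2·x_1 = m, so (3·p_1 + 3·p_2)·x_1 = 3·m.
Demand: x_1*(p_1,p_2,m) = 3·m/(3·p_1 + 3·p_2), x_2* = 3·m/(3·p_1 + 3·p_2).
Here 3·19.54 + 3·9 = 85.62, giving x_1* = 1.2614 and x_2* = 1.2614.
Utility at the optimum: U(1.2614, 1.2614) = 3.7842.

V = 3.7842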